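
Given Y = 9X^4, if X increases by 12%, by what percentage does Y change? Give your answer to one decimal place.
57.4%

For Y = 9X^4:
If X → X(1 + 0.12)
Then Y → Y · (1 + 0.12)^4
     ≈ Y · 1.5735

Percentage change = ((1 + 0.12)^4 − 1) × 100% ≈ 57.4%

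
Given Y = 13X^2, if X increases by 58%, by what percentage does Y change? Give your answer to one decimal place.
149.6%

For Y = 13X^2:
If X → X(1 + 0.58)
Then Y → Y · (1 + 0.58)^2
     = Y · 2.4964

Percentage change = ((1 + 0.58)^2 − 1) × 100% ≈ 149.6%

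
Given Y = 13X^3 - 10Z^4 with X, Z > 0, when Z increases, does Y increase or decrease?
Y decreases

Taking the partial derivative:
∂Y/∂Z = -40Z^3

∂Y/∂Z = -40Z^3 < 0 (assuming positive values)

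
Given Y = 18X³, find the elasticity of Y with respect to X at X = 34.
Elasticity = 3

Elasticity = (dY/dX) · (X/Y)

dY/dX = 54·X²
At X = 34: dY/dX = 62424, Y = 707472

Elasticity = 62424 · (34 / 707472) = 3

Interpretation: for a small percentage change in X, the percentage change in Y is approximately 3.00 times as large.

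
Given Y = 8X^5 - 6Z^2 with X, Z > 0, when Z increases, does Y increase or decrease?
Y decreases

Taking the partial derivative:
∂Y/∂Z = -12Z

∂Y/∂Z = -12Z < 0 (assuming positive values)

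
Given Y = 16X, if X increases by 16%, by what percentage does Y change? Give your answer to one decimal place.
16.0%

For Y = 16X:
If X → X(1 + 0.16)
Then Y → Y · (1 + 0.16)^1
     = Y · 1.1600

Percentage change = ((1 + 0.16)^1 − 1) × 100% = 16.0%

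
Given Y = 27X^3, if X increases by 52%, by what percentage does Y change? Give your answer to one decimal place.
251.2%

For Y = 27X^3:
If X → X(1 + 0.52)
Then Y → Y · (1 + 0.52)^3
     ≈ Y · 3.5118

Percentage change = ((1 + 0.52)^3 − 1) × 100% ≈ 251.2%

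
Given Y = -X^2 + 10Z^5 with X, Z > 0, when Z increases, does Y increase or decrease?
Y increases

Taking the partial derivative:
∂Y/∂Z = 50Z^4

∂Y/∂Z = 50Z^4 > 0 (assuming positive values)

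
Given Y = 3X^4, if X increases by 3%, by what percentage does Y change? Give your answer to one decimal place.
12.6%

For Y = 3X^4:
If X → X(1 + 0.03)
Then Y → Y · (1 + 0.03)^4
     ≈ Y · 1.1255

Percentage change = ((1 + 0.03)^4 − 1) × 100% ≈ 12.6%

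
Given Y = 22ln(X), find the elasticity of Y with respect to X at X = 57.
Elasticity = 1/ln(57) ≈ 0.2473

Elasticity = (dY/dX) · (X/Y)

dY/dX = 22/X
At X = 57: dY/dX = 22/57, Y = 22·ln(57)

Elasticity = (22/57) · (57 / (22·ln(57))) = 1/ln(57) ≈ 0.2473

Interpretation: for a small percentage change in X, the percentage change in Y is approximately 0.25 times as large.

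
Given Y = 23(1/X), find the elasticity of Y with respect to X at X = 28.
Elasticity = -1

Elasticity = (dY/dX) · (X/Y)

dY/dX = -23/X²
At X = 28: dY/dX = -23/784, Y = 23/28

Elasticity = (-23/784) · (28 / (23/28)) = -1

Interpretation: for a small percentage change in X, the percentage change in Y is approximately -1.00 times as large.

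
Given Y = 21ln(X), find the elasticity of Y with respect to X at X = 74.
Elasticity = 1/ln(74) ≈ 0.2323

Elasticity = (dY/dX) · (X/Y)

dY/dX = 21/X
At X = 74: dY/dX = 21/74, Y = 21·ln(74)

Elasticity = (21/74) · (74 / (21·ln(74))) = 1/ln(74) ≈ 0.2323

Interpretation: for a small percentage change in X, the percentage change in Y is approximately 0.23 times as large.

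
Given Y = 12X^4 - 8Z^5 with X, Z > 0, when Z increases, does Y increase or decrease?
Y decreases

Taking the partial derivative:
∂Y/∂Z = -40Z^4

∂Y/∂Z = -40Z^4 < 0 (assuming positive values)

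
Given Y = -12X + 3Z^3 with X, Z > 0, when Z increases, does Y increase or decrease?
Y increases

Taking the partial derivative:
∂Y/∂Z = 9Z^2

∂Y/∂Z = 9Z^2 > 0 (assuming positive values)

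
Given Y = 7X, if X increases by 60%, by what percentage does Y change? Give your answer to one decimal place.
60.0%

For Y = 7X:
If X → X(1 + 0.6)
Then Y → Y · (1 + 0.6)^1
     = Y · 1.6000

Percentage change = ((1 + 0.6)^1 − 1) × 100% = 60.0%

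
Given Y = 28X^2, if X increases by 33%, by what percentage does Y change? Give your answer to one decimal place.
76.9%

For Y = 28X^2:
If X → X(1 + 0.33)
Then Y → Y · (1 + 0.33)^2
     = Y · 1.7689

Percentage change = ((1 + 0.33)^2 − 1) × 100% ≈ 76.9%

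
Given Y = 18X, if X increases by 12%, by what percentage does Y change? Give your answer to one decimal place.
12.0%

For Y = 18X:
If X → X(1 + 0.12)
Then Y → Y · (1 + 0.12)^1
     = Y · 1.1200

Percentage change = ((1 + 0.12)^1 − 1) × 100% = 12.0%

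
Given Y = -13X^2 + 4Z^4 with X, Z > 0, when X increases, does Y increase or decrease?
Y decreases

Taking the partial derivative:
∂Y/∂X = -26X

∂Y/∂X = -26X < 0 (assuming positive values)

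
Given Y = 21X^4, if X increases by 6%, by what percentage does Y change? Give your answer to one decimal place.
26.2%

For Y = 21X^4:
If X → X(1 + 0.06)
Then Y → Y · (1 + 0.06)^4
     ≈ Y · 1.2625

Percentage change = ((1 + 0.06)^4 − 1) × 100% ≈ 26.2%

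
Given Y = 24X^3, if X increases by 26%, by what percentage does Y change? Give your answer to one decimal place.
100.0%

For Y = 24X^3:
If X → X(1 + 0.26)
Then Y → Y · (1 + 0.26)^3
     ≈ Y · 2.0004

Percentage change = ((1 + 0.26)^3 − 1) × 100% ≈ 100.0%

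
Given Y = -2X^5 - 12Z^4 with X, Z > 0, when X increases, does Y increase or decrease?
Y decreases

Taking the partial derivative:
∂Y/∂X = -10X^4

∂Y/∂X = -10X^4 < 0 (assuming positive values)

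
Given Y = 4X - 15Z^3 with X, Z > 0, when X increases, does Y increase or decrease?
Y increases

Taking the partial derivative:
∂Y/∂X = 4

∂Y/∂X = 4 > 0 (assuming positive values)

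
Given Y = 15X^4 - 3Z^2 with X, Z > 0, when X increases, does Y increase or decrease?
Y increases

Taking the partial derivative:
∂Y/∂X = 60X^3

∂Y/∂X = 60X^3 > 0 (assuming positive values)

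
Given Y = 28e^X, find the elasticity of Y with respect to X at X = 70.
Elasticity = 70

Elasticity = (dY/dX) · (X/Y)

dY/dX = 28·e^X
At X = 70: dY/dX = 28·e^70, Y = 28·e^70

Elasticity = (28·e^70) · (70 / (28·e^70)) = 70

Interpretation: for a small percentage change in X, the percentage change in Y is approximately 70.00 times as large.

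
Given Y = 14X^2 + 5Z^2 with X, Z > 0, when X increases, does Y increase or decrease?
Y increases

Taking the partial derivative:
∂Y/∂X = 28X

∂Y/∂X = 28X > 0 (assuming positive values)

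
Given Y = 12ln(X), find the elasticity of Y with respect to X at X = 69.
Elasticity = 1/ln(69) ≈ 0.2362

Elasticity = (dY/dX) · (X/Y)

dY/dX = 12/X
At X = 69: dY/dX = 4/23, Y = 12·ln(69)

Elasticity = (4/23) · (69 / (12·ln(69))) = 1/ln(69) ≈ 0.2362

Interpretation: for a small percentage change in X, the percentage change in Y is approximately 0.24 times as large.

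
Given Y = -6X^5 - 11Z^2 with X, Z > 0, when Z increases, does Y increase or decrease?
Y decreases

Taking the partial derivative:
∂Y/∂Z = -22Z

∂Y/∂Z = -22Z < 0 (assuming positive values)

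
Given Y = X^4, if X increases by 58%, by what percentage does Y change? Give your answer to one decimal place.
523.2%

For Y = X^4:
If X → X(1 + 0.58)
Then Y → Y · (1 + 0.58)^4
     ≈ Y · 6.2320

Percentage change = ((1 + 0.58)^4 − 1) × 100% ≈ 523.2%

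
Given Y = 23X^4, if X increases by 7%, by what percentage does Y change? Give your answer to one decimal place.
31.1%

For Y = 23X^4:
If X → X(1 + 0.07)
Then Y → Y · (1 + 0.07)^4
     ≈ Y · 1.3108

Percentage change = ((1 + 0.07)^4 − 1) × 100% ≈ 31.1%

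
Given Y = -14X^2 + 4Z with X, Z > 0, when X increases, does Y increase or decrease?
Y decreases

Taking the partial derivative:
∂Y/∂X = -28X

∂Y/∂X = -28X < 0 (assuming positive values)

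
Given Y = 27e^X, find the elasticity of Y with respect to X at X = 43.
Elasticity = 43

Elasticity = (dY/dX) · (X/Y)

dY/dX = 27·e^X
At X = 43: dY/dX = 27·e^43, Y = 27·e^43

Elasticity = (27·e^43) · (43 / (27·e^43)) = 43

Interpretation: for a small percentage change in X, the percentage change in Y is approximately 43.00 times as large.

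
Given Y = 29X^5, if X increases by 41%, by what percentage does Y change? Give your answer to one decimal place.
457.3%

For Y = 29X^5:
If X → X(1 + 0.41)
Then Y → Y · (1 + 0.41)^5
     ≈ Y · 5.5731

Percentage change = ((1 + 0.41)^5 − 1) × 100% ≈ 457.3%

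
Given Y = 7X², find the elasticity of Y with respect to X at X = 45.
Elasticity = 2

Elasticity = (dY/dX) · (X/Y)

dY/dX = 14·X
At X = 45: dY/dX = 630, Y = 14175

Elasticity = 630 · (45 / 14175) = 2

Interpretation: for a small percentage change in X, the percentage change in Y is approximately 2.00 times as large.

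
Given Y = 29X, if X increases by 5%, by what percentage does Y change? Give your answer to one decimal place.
5.0%

For Y = 29X:
If X → X(1 + 0.05)
Then Y → Y · (1 + 0.05)^1
     = Y · 1.0500

Percentage change = ((1 + 0.05)^1 − 1) × 100% = 5.0%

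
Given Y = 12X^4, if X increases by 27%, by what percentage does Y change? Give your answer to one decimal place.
160.1%

For Y = 12X^4:
If X → X(1 + 0.27)
Then Y → Y · (1 + 0.27)^4
     ≈ Y · 2.6014

Percentage change = ((1 + 0.27)^4 − 1) × 100% ≈ 160.1%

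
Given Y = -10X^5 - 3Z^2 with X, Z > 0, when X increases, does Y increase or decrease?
Y decreases

Taking the partial derivative:
∂Y/∂X = -50X^4

∂Y/∂X = -50X^4 < 0 (assuming positive values)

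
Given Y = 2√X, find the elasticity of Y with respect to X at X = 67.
Elasticity = 1/2

Elasticity = (dY/dX) · (X/Y)

dY/dX = 1/√X
At X = 67: dY/dX = √67/67, Y = 2·√67

Elasticity = (√67/67) · (67 / (2·√67)) = 1/2

Interpretation: for a small percentage change in X, the percentage change in Y is approximately 0.50 times as large.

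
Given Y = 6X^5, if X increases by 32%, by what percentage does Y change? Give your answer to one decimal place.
300.7%

For Y = 6X^5:
If X → X(1 + 0.32)
Then Y → Y · (1 + 0.32)^5
     ≈ Y · 4.0075

Percentage change = ((1 + 0.32)^5 − 1) × 100% ≈ 300.7%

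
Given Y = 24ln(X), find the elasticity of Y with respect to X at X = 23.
Elasticity = 1/ln(23) ≈ 0.3189

Elasticity = (dY/dX) · (X/Y)

dY/dX = 24/X
At X = 23: dY/dX = 24/23, Y = 24·ln(23)

Elasticity = (24/23) · (23 / (24·ln(23))) = 1/ln(23) ≈ 0.3189

Interpretation: for a small percentage change in X, the percentage change in Y is approximately 0.32 times as large.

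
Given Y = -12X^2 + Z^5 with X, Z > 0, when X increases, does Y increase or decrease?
Y decreases

Taking the partial derivative:
∂Y/∂X = -24X

∂Y/∂X = -24X < 0 (assuming positive values)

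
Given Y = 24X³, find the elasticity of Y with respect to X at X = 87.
Elasticity = 3

Elasticity = (dY/dX) · (X/Y)

dY/dX = 72·X²
At X = 87: dY/dX = 544968, Y = 15804072

Elasticity = 544968 · (87 / 15804072) = 3

Interpretation: for a small percentage change in X, the percentage change in Y is approximately 3.00 times as large.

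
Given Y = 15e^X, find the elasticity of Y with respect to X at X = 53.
Elasticity = 53

Elasticity = (dY/dX) · (X/Y)

dY/dX = 15·e^X
At X = 53: dY/dX = 15·e^53, Y = 15·e^53

Elasticity = (15·e^53) · (53 / (15·e^53)) = 53

Interpretation: for a small percentage change in X, the percentage change in Y is approximately 53.00 times as large.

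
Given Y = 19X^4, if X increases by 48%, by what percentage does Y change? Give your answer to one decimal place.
379.8%

For Y = 19X^4:
If X → X(1 + 0.48)
Then Y → Y · (1 + 0.48)^4
     ≈ Y · 4.7979

Percentage change = ((1 + 0.48)^4 − 1) × 100% ≈ 379.8%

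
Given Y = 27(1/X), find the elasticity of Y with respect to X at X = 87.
Elasticity = -1

Elasticity = (dY/dX) · (X/Y)

dY/dX = -27/X²
At X = 87: dY/dX = -3/841, Y = 9/29

Elasticity = (-3/841) · (87 / (9/29)) = -1

Interpretation: for a small percentage change in X, the percentage change in Y is approximately -1.00 times as large.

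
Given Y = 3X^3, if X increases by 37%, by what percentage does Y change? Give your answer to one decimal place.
157.1%

For Y = 3X^3:
If X → X(1 + 0.37)
Then Y → Y · (1 + 0.37)^3
     ≈ Y · 2.5714

Percentage change = ((1 + 0.37)^3 − 1) × 100% ≈ 157.1%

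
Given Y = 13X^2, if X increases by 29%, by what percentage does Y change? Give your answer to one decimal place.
66.4%

For Y = 13X^2:
If X → X(1 + 0.29)
Then Y → Y · (1 + 0.29)^2
     = Y · 1.6641

Percentage change = ((1 + 0.29)^2 − 1) × 100% ≈ 66.4%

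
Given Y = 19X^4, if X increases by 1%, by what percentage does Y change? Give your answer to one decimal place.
4.1%

For Y = 19X^4:
If X → X(1 + 0.01)
Then Y → Y · (1 + 0.01)^4
     ≈ Y · 1.0406

Percentage change = ((1 + 0.01)^4 − 1) × 100% ≈ 4.1%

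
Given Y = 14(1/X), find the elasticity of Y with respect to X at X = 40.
Elasticity = -1

Elasticity = (dY/dX) · (X/Y)

dY/dX = -14/X²
At X = 40: dY/dX = -7/800, Y = 7/20

Elasticity = (-7/800) · (40 / (7/20)) = -1

Interpretation: for a small percentage change in X, the percentage change in Y is approximately -1.00 times as large.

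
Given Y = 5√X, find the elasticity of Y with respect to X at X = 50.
Elasticity = 1/2

Elasticity = (dY/dX) · (X/Y)

dY/dX = 5/(2·√X)
At X = 50: dY/dX = √2/4, Y = 25·√2

Elasticity = (√2/4) · (50 / (25·√2)) = 1/2

Interpretation: for a small percentage change in X, the percentage change in Y is approximately 0.50 times as large.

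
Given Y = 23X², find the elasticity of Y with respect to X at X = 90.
Elasticity = 2

Elasticity = (dY/dX) · (X/Y)

dY/dX = 46·X
At X = 90: dY/dX = 4140, Y = 186300

Elasticity = 4140 · (90 / 186300) = 2

Interpretation: for a small percentage change in X, the percentage change in Y is approximately 2.00 times as large.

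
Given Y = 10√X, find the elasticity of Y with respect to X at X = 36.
Elasticity = 1/2

Elasticity = (dY/dX) · (X/Y)

dY/dX = 5/√X
At X = 36: dY/dX = 5/6, Y = 60

Elasticity = (5/6) · (36 / 60) = 1/2

Interpretation: for a small percentage change in X, the percentage change in Y is approximately 0.50 times as large.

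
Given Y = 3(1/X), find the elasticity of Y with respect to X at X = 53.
Elasticity = -1

Elasticity = (dY/dX) · (X/Y)

dY/dX = -3/X²
At X = 53: dY/dX = -3/2809, Y = 3/53

Elasticity = (-3/2809) · (53 / (3/53)) = -1

Interpretation: for a small percentage change in X, the percentage change in Y is approximately -1.00 times as large.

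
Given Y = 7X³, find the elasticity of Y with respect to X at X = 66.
Elasticity = 3

Elasticity = (dY/dX) · (X/Y)

dY/dX = 21·X²
At X = 66: dY/dX = 91476, Y = 2012472

Elasticity = 91476 · (66 / 2012472) = 3

Interpretation: for a small percentage change in X, the percentage change in Y is approximately 3.00 times as large.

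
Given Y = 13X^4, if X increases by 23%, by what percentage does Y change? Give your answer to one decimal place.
128.9%

For Y = 13X^4:
If X → X(1 + 0.23)
Then Y → Y · (1 + 0.23)^4
     ≈ Y · 2.2889

Percentage change = ((1 + 0.23)^4 − 1) × 100% ≈ 128.9%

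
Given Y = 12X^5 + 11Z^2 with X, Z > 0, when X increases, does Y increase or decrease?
Y increases

Taking the partial derivative:
∂Y/∂X = 60X^4

∂Y/∂X = 60X^4 > 0 (assuming positive values)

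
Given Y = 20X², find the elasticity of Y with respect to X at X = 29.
Elasticity = 2

Elasticity = (dY/dX) · (X/Y)

dY/dX = 40·X
At X = 29: dY/dX = 1160, Y = 16820

Elasticity = 1160 · (29 / 16820) = 2

Interpretation: for a small percentage change in X, the percentage change in Y is approximately 2.00 times as large.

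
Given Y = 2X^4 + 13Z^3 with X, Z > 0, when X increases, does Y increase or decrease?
Y increases

Taking the partial derivative:
∂Y/∂X = 8X^3

∂Y/∂X = 8X^3 > 0 (assuming positive values)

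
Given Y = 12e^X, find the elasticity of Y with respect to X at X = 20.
Elasticity = 20

Elasticity = (dY/dX) · (X/Y)

dY/dX = 12·e^X
At X = 20: dY/dX = 12·e^20, Y = 12·e^20

Elasticity = (12·e^20) · (20 / (12·e^20)) = 20

Interpretation: for a small percentage change in X, the percentage change in Y is approximately 20.00 times as large.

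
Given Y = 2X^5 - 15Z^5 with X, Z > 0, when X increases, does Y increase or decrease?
Y increases

Taking the partial derivative:
∂Y/∂X = 10X^4

∂Y/∂X = 10X^4 > 0 (assuming positive values)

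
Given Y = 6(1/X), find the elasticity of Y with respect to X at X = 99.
Elasticity = -1

Elasticity = (dY/dX) · (X/Y)

dY/dX = -6/X²
At X = 99: dY/dX = -2/3267, Y = 2/33

Elasticity = (-2/3267) · (99 / (2/33)) = -1

Interpretation: for a small percentage change in X, the percentage change in Y is approximately -1.00 times as large.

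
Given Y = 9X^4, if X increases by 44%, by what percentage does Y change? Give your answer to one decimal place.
330.0%

For Y = 9X^4:
If X → X(1 + 0.44)
Then Y → Y · (1 + 0.44)^4
     ≈ Y · 4.2998

Percentage change = ((1 + 0.44)^4 − 1) × 100% ≈ 330.0%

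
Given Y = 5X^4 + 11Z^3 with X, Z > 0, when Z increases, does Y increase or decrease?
Y increases

Taking the partial derivative:
∂Y/∂Z = 33Z^2

∂Y/∂Z = 33Z^2 > 0 (assuming positive values)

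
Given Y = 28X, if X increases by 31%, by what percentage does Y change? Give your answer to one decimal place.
31.0%

For Y = 28X:
If X → X(1 + 0.31)
Then Y → Y · (1 + 0.31)^1
     = Y · 1.3100

Percentage change = ((1 + 0.31)^1 − 1) × 100% = 31.0%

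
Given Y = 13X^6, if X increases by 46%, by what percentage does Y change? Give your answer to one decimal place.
868.5%

For Y = 13X^6:
If X → X(1 + 0.46)
Then Y → Y · (1 + 0.46)^6
     ≈ Y · 9.6854

Percentage change = ((1 + 0.46)^6 − 1) × 100% ≈ 868.5%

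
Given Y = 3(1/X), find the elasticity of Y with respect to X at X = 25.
Elasticity = -1

Elasticity = (dY/dX) · (X/Y)

dY/dX = -3/X²
At X = 25: dY/dX = -3/625, Y = 3/25

Elasticity = (-3/625) · (25 / (3/25)) = -1

Interpretation: for a small percentage change in X, the percentage change in Y is approximately -1.00 times as large.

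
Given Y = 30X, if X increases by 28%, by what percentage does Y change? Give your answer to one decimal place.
28.0%

For Y = 30X:
If X → X(1 + 0.28)
Then Y → Y · (1 + 0.28)^1
     = Y · 1.2800

Percentage change = ((1 + 0.28)^1 − 1) × 100% = 28.0%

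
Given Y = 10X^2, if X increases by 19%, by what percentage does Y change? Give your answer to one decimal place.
41.6%

For Y = 10X^2:
If X → X(1 + 0.19)
Then Y → Y · (1 + 0.19)^2
     = Y · 1.4161

Percentage change = ((1 + 0.19)^2 − 1) × 100% ≈ 41.6%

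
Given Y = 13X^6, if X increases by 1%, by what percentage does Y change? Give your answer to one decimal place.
6.2%

For Y = 13X^6:
If X → X(1 + 0.01)
Then Y → Y · (1 + 0.01)^6
     ≈ Y · 1.0615

Percentage change = ((1 + 0.01)^6 − 1) × 100% ≈ 6.2%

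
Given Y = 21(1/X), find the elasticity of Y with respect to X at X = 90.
Elasticity = -1

Elasticity = (dY/dX) · (X/Y)

dY/dX = -21/X²
At X = 90: dY/dX = -7/2700, Y = 7/30

Elasticity = (-7/2700) · (90 / (7/30)) = -1

Interpretation: for a small percentage change in X, the percentage change in Y is approximately -1.00 times as large.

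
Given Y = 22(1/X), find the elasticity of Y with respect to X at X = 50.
Elasticity = -1

Elasticity = (dY/dX) · (X/Y)

dY/dX = -22/X²
At X = 50: dY/dX = -11/1250, Y = 11/25

Elasticity = (-11/1250) · (50 / (11/25)) = -1

Interpretation: for a small percentage change in X, the percentage change in Y is approximately -1.00 times as large.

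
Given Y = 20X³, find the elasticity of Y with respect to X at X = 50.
Elasticity = 3

Elasticity = (dY/dX) · (X/Y)

dY/dX = 60·X²
At X = 50: dY/dX = 150000, Y = 2500000

Elasticity = 150000 · (50 / 2500000) = 3

Interpretation: for a small percentage change in X, the percentage change in Y is approximately 3.00 times as large.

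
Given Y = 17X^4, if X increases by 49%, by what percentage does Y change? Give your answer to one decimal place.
392.9%

For Y = 17X^4:
If X → X(1 + 0.49)
Then Y → Y · (1 + 0.49)^4
     ≈ Y · 4.9288

Percentage change = ((1 + 0.49)^4 − 1) × 100% ≈ 392.9%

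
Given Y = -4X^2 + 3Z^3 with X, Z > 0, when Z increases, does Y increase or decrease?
Y increases

Taking the partial derivative:
∂Y/∂Z = 9Z^2

∂Y/∂Z = 9Z^2 > 0 (assuming positive values)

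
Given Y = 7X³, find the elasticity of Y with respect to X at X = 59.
Elasticity = 3

Elasticity = (dY/dX) · (X/Y)

dY/dX = 21·X²
At X = 59: dY/dX = 73101, Y = 1437653

Elasticity = 73101 · (59 / 1437653) = 3

Interpretation: for a small percentage change in X, the percentage change in Y is approximately 3.00 times as large.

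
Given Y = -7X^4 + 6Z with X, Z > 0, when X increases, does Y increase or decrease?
Y decreases

Taking the partial derivative:
∂Y/∂X = -28X^3

∂Y/∂X = -28X^3 < 0 (assuming positive values)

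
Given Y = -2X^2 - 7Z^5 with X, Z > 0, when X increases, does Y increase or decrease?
Y decreases

Taking the partial derivative:
∂Y/∂X = -4X

∂Y/∂X = -4X < 0 (assuming positive values)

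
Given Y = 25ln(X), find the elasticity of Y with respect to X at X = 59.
Elasticity = 1/ln(59) ≈ 0.2452

Elasticity = (dY/dX) · (X/Y)

dY/dX = 25/X
At X = 59: dY/dX = 25/59, Y = 25·ln(59)

Elasticity = (25/59) · (59 / (25·ln(59))) = 1/ln(59) ≈ 0.2452

Interpretation: for a small percentage change in X, the percentage change in Y is approximately 0.25 times as large.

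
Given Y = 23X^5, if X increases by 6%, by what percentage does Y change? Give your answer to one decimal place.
33.8%

For Y = 23X^5:
If X → X(1 + 0.06)
Then Y → Y · (1 + 0.06)^5
     ≈ Y · 1.3382

Percentage change = ((1 + 0.06)^5 − 1) × 100% ≈ 33.8%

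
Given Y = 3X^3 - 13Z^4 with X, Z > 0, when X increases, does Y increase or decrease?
Y increases

Taking the partial derivative:
∂Y/∂X = 9X^2

∂Y/∂X = 9X^2 > 0 (assuming positive values)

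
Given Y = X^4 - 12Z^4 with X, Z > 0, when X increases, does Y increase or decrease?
Y increases

Taking the partial derivative:
∂Y/∂X = 4X^3

∂Y/∂X = 4X^3 > 0 (assuming positive values)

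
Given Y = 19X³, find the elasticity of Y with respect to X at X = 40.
Elasticity = 3

Elasticity = (dY/dX) · (X/Y)

dY/dX = 57·X²
At X = 40: dY/dX = 91200, Y = 1216000

Elasticity = 91200 · (40 / 1216000) = 3

Interpretation: for a small percentage change in X, the percentage change in Y is approximately 3.00 times as large.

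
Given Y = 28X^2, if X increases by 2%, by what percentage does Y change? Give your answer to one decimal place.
4.0%

For Y = 28X^2:
If X → X(1 + 0.02)
Then Y → Y · (1 + 0.02)^2
     = Y · 1.0404

Percentage change = ((1 + 0.02)^2 − 1) × 100% ≈ 4.0%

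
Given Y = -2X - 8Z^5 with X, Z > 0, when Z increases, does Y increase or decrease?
Y decreases

Taking the partial derivative:
∂Y/∂Z = -40Z^4

∂Y/∂Z = -40Z^4 < 0 (assuming positive values)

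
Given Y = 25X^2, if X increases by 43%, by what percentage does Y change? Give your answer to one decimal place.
104.5%

For Y = 25X^2:
If X → X(1 + 0.43)
Then Y → Y · (1 + 0.43)^2
     = Y · 2.0449

Percentage change = ((1 + 0.43)^2 − 1) × 100% ≈ 104.5%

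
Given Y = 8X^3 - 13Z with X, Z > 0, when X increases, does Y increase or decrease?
Y increases

Taking the partial derivative:
∂Y/∂X = 24X^2

∂Y/∂X = 24X^2 > 0 (assuming positive values)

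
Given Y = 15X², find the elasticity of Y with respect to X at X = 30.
Elasticity = 2

Elasticity = (dY/dX) · (X/Y)

dY/dX = 30·X
At X = 30: dY/dX = 900, Y = 13500

Elasticity = 900 · (30 / 13500) = 2

Interpretation: for a small percentage change in X, the percentage change in Y is approximately 2.00 times as large.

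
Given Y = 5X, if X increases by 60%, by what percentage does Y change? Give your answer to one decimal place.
60.0%

For Y = 5X:
If X → X(1 + 0.6)
Then Y → Y · (1 + 0.6)^1
     = Y · 1.6000

Percentage change = ((1 + 0.6)^1 − 1) × 100% = 60.0%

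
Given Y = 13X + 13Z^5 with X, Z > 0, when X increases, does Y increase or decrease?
Y increases

Taking the partial derivative:
∂Y/∂X = 13

∂Y/∂X = 13 > 0 (assuming positive values)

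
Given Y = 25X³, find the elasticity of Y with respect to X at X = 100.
Elasticity = 3

Elasticity = (dY/dX) · (X/Y)

dY/dX = 75·X²
At X = 100: dY/dX = 750000, Y = 25000000

Elasticity = 750000 · (100 / 25000000) = 3

Interpretation: for a small percentage change in X, the percentage change in Y is approximately 3.00 times as large.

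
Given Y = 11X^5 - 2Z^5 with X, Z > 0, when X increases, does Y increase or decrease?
Y increases

Taking the partial derivative:
∂Y/∂X = 55X^4

∂Y/∂X = 55X^4 > 0 (assuming positive values)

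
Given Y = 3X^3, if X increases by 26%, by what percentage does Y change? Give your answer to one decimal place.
100.0%

For Y = 3X^3:
If X → X(1 + 0.26)
Then Y → Y · (1 + 0.26)^3
     ≈ Y · 2.0004

Percentage change = ((1 + 0.26)^3 − 1) × 100% ≈ 100.0%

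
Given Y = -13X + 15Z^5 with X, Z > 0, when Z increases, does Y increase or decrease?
Y increases

Taking the partial derivative:
∂Y/∂Z = 75Z^4

∂Y/∂Z = 75Z^4 > 0 (assuming positive values)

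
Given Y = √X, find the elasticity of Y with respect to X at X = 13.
Elasticity = 1/2

Elasticity = (dY/dX) · (X/Y)

dY/dX = 1/(2·√X)
At X = 13: dY/dX = √13/26, Y = √13

Elasticity = (√13/26) · (13 / (√13)) = 1/2

Interpretation: for a small percentage change in X, the percentage change in Y is approximately 0.50 times as large.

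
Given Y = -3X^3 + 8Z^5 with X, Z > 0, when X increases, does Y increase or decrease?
Y decreases

Taking the partial derivative:
∂Y/∂X = -9X^2

∂Y/∂X = -9X^2 < 0 (assuming positive values)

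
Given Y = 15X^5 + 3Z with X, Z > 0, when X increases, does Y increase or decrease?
Y increases

Taking the partial derivative:
∂Y/∂X = 75X^4

∂Y/∂X = 75X^4 > 0 (assuming positive values)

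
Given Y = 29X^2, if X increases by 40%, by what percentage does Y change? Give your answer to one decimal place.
96.0%

For Y = 29X^2:
If X → X(1 + 0.4)
Then Y → Y · (1 + 0.4)^2
     = Y · 1.9600

Percentage change = ((1 + 0.4)^2 − 1) × 100% = 96.0%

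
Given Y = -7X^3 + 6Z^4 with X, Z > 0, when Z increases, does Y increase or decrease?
Y increases

Taking the partial derivative:
∂Y/∂Z = 24Z^3

∂Y/∂Z = 24Z^3 > 0 (assuming positive values)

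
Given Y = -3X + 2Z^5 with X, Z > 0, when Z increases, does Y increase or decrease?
Y increases

Taking the partial derivative:
∂Y/∂Z = 10Z^4

∂Y/∂Z = 10Z^4 > 0 (assuming positive values)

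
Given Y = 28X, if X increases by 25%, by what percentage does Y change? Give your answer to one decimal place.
25.0%

For Y = 28X:
If X → X(1 + 0.25)
Then Y → Y · (1 + 0.25)^1
     = Y · 1.2500

Percentage change = ((1 + 0.25)^1 − 1) × 100% = 25.0%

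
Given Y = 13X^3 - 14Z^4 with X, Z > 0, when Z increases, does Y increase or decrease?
Y decreases

Taking the partial derivative:
∂Y/∂Z = -56Z^3

∂Y/∂Z = -56Z^3 < 0 (assuming positive values)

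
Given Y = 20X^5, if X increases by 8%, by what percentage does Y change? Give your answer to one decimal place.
46.9%

For Y = 20X^5:
If X → X(1 + 0.08)
Then Y → Y · (1 + 0.08)^5
     ≈ Y · 1.4693

Percentage change = ((1 + 0.08)^5 − 1) × 100% ≈ 46.9%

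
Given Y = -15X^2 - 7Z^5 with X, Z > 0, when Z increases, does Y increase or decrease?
Y decreases

Taking the partial derivative:
∂Y/∂Z = -35Z^4

∂Y/∂Z = -35Z^4 < 0 (assuming positive values)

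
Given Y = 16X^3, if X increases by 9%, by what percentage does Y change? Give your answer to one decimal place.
29.5%

For Y = 16X^3:
If X → X(1 + 0.09)
Then Y → Y · (1 + 0.09)^3
     ≈ Y · 1.2950

Percentage change = ((1 + 0.09)^3 − 1) × 100% ≈ 29.5%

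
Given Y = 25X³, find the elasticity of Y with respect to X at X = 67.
Elasticity = 3

Elasticity = (dY/dX) · (X/Y)

dY/dX = 75·X²
At X = 67: dY/dX = 336675, Y = 7519075

Elasticity = 336675 · (67 / 7519075) = 3

Interpretation: for a small percentage change in X, the percentage change in Y is approximately 3.00 times as large.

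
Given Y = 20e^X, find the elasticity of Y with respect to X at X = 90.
Elasticity = 90

Elasticity = (dY/dX) · (X/Y)

dY/dX = 20·e^X
At X = 90: dY/dX = 20·e^90, Y = 20·e^90

Elasticity = (20·e^90) · (90 / (20·e^90)) = 90

Interpretation: for a small percentage change in X, the percentage change in Y is approximately 90.00 times as large.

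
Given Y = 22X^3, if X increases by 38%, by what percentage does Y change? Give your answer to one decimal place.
162.8%

For Y = 22X^3:
If X → X(1 + 0.38)
Then Y → Y · (1 + 0.38)^3
     ≈ Y · 2.6281

Percentage change = ((1 + 0.38)^3 − 1) × 100% ≈ 162.8%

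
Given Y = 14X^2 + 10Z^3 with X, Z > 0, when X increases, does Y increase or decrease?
Y increases

Taking the partial derivative:
∂Y/∂X = 28X

∂Y/∂X = 28X > 0 (assuming positive values)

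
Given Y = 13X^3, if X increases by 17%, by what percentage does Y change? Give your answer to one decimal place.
60.2%

For Y = 13X^3:
If X → X(1 + 0.17)
Then Y → Y · (1 + 0.17)^3
     ≈ Y · 1.6016

Percentage change = ((1 + 0.17)^3 − 1) × 100% ≈ 60.2%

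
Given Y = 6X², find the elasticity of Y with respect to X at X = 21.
Elasticity = 2

Elasticity = (dY/dX) · (X/Y)

dY/dX = 12·X
At X = 21: dY/dX = 252, Y = 2646

Elasticity = 252 · (21 / 2646) = 2

Interpretation: for a small percentage change in X, the percentage change in Y is approximately 2.00 times as large.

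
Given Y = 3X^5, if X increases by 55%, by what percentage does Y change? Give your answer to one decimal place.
794.7%

For Y = 3X^5:
If X → X(1 + 0.55)
Then Y → Y · (1 + 0.55)^5
     ≈ Y · 8.9466

Percentage change = ((1 + 0.55)^5 − 1) × 100% ≈ 794.7%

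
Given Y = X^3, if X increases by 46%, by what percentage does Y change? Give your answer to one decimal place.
211.2%

For Y = X^3:
If X → X(1 + 0.46)
Then Y → Y · (1 + 0.46)^3
     ≈ Y · 3.1121

Percentage change = ((1 + 0.46)^3 − 1) × 100% ≈ 211.2%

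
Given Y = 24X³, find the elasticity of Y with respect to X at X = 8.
Elasticity = 3

Elasticity = (dY/dX) · (X/Y)

dY/dX = 72·X²
At X = 8: dY/dX = 4608, Y = 12288

Elasticity = 4608 · (8 / 12288) = 3

Interpretation: for a small percentage change in X, the percentage change in Y is approximately 3.00 times as large.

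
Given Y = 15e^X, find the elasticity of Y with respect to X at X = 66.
Elasticity = 66

Elasticity = (dY/dX) · (X/Y)

dY/dX = 15·e^X
At X = 66: dY/dX = 15·e^66, Y = 15·e^66

Elasticity = (15·e^66) · (66 / (15·e^66)) = 66

Interpretation: for a small percentage change in X, the percentage change in Y is approximately 66.00 times as large.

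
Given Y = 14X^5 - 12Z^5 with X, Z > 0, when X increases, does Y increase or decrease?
Y increases

Taking the partial derivative:
∂Y/∂X = 70X^4

∂Y/∂X = 70X^4 > 0 (assuming positive values)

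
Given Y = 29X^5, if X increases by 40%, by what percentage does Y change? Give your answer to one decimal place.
437.8%

For Y = 29X^5:
If X → X(1 + 0.4)
Then Y → Y · (1 + 0.4)^5
     ≈ Y · 5.3782

Percentage change = ((1 + 0.4)^5 − 1) × 100% ≈ 437.8%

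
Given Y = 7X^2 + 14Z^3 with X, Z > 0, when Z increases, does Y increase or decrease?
Y increases

Taking the partial derivative:
∂Y/∂Z = 42Z^2

∂Y/∂Z = 42Z^2 > 0 (assuming positive values)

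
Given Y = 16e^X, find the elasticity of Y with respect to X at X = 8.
Elasticity = 8

Elasticity = (dY/dX) · (X/Y)

dY/dX = 16·e^X
At X = 8: dY/dX = 16·e^8, Y = 16·e^8

Elasticity = (16·e^8) · (8 / (16·e^8)) = 8

Interpretation: for a small percentage change in X, the percentage change in Y is approximately 8.00 times as large.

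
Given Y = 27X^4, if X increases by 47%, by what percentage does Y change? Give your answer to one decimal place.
366.9%

For Y = 27X^4:
If X → X(1 + 0.47)
Then Y → Y · (1 + 0.47)^4
     ≈ Y · 4.6695

Percentage change = ((1 + 0.47)^4 − 1) × 100% ≈ 366.9%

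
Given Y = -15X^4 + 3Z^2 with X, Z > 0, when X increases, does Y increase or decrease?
Y decreases

Taking the partial derivative:
∂Y/∂X = -60X^3

∂Y/∂X = -60X^3 < 0 (assuming positive values)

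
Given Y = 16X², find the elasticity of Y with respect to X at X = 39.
Elasticity = 2

Elasticity = (dY/dX) · (X/Y)

dY/dX = 32·X
At X = 39: dY/dX = 1248, Y = 24336

Elasticity = 1248 · (39 / 24336) = 2

Interpretation: for a small percentage change in X, the percentage change in Y is approximately 2.00 times as large.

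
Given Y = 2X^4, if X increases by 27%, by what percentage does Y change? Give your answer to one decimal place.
160.1%

For Y = 2X^4:
If X → X(1 + 0.27)
Then Y → Y · (1 + 0.27)^4
     ≈ Y · 2.6014

Percentage change = ((1 + 0.27)^4 − 1) × 100% ≈ 160.1%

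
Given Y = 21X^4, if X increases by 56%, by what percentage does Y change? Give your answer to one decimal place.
492.2%

For Y = 21X^4:
If X → X(1 + 0.56)
Then Y → Y · (1 + 0.56)^4
     ≈ Y · 5.9224

Percentage change = ((1 + 0.56)^4 − 1) × 100% ≈ 492.2%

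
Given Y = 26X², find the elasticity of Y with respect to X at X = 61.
Elasticity = 2

Elasticity = (dY/dX) · (X/Y)

dY/dX = 52·X
At X = 61: dY/dX = 3172, Y = 96746

Elasticity = 3172 · (61 / 96746) = 2

Interpretation: for a small percentage change in X, the percentage change in Y is approximately 2.00 times as large.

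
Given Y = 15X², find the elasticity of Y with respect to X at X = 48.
Elasticity = 2

Elasticity = (dY/dX) · (X/Y)

dY/dX = 30·X
At X = 48: dY/dX = 1440, Y = 34560

Elasticity = 1440 · (48 / 34560) = 2

Interpretation: for a small percentage change in X, the percentage change in Y is approximately 2.00 times as large.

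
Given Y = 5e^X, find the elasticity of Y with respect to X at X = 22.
Elasticity = 22

Elasticity = (dY/dX) · (X/Y)

dY/dX = 5·e^X
At X = 22: dY/dX = 5·e^22, Y = 5·e^22

Elasticity = (5·e^22) · (22 / (5·e^22)) = 22

Interpretation: for a small percentage change in X, the percentage change in Y is approximately 22.00 times as large.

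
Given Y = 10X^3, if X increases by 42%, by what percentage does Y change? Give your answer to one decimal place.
186.3%

For Y = 10X^3:
If X → X(1 + 0.42)
Then Y → Y · (1 + 0.42)^3
     ≈ Y · 2.8633

Percentage change = ((1 + 0.42)^3 − 1) × 100% ≈ 186.3%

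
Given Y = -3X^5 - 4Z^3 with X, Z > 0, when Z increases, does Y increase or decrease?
Y decreases

Taking the partial derivative:
∂Y/∂Z = -12Z^2

∂Y/∂Z = -12Z^2 < 0 (assuming positive values)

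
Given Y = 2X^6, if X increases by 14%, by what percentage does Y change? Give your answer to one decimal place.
119.5%

For Y = 2X^6:
If X → X(1 + 0.14)
Then Y → Y · (1 + 0.14)^6
     ≈ Y · 2.1950

Percentage change = ((1 + 0.14)^6 − 1) × 100% ≈ 119.5%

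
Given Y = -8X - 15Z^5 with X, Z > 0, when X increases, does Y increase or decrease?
Y decreases

Taking the partial derivative:
∂Y/∂X = -8

∂Y/∂X = -8 < 0 (assuming positive values)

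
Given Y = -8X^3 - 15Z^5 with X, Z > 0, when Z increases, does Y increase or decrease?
Y decreases

Taking the partial derivative:
∂Y/∂Z = -75Z^4

∂Y/∂Z = -75Z^4 < 0 (assuming positive values)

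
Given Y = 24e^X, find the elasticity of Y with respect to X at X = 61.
Elasticity = 61

Elasticity = (dY/dX) · (X/Y)

dY/dX = 24·e^X
At X = 61: dY/dX = 24·e^61, Y = 24·e^61

Elasticity = (24·e^61) · (61 / (24·e^61)) = 61

Interpretation: for a small percentage change in X, the percentage change in Y is approximately 61.00 times as large.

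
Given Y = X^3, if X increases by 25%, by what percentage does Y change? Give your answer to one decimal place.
95.3%

For Y = X^3:
If X → X(1 + 0.25)
Then Y → Y · (1 + 0.25)^3
     ≈ Y · 1.9531

Percentage change = ((1 + 0.25)^3 − 1) × 100% ≈ 95.3%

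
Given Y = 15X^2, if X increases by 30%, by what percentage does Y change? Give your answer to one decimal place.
69.0%

For Y = 15X^2:
If X → X(1 + 0.3)
Then Y → Y · (1 + 0.3)^2
     = Y · 1.6900

Percentage change = ((1 + 0.3)^2 − 1) × 100% = 69.0%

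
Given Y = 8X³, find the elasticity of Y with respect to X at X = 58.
Elasticity = 3

Elasticity = (dY/dX) · (X/Y)

dY/dX = 24·X²
At X = 58: dY/dX = 80736, Y = 1560896

Elasticity = 80736 · (58 / 1560896) = 3

Interpretation: for a small percentage change in X, the percentage change in Y is approximately 3.00 times as large.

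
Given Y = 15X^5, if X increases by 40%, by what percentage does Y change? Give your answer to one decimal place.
437.8%

For Y = 15X^5:
If X → X(1 + 0.4)
Then Y → Y · (1 + 0.4)^5
     ≈ Y · 5.3782

Percentage change = ((1 + 0.4)^5 − 1) × 100% ≈ 437.8%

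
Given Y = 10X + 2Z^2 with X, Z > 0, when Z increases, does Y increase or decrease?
Y increases

Taking the partial derivative:
∂Y/∂Z = 4Z

∂Y/∂Z = 4Z > 0 (assuming positive values)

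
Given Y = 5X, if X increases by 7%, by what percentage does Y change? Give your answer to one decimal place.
7.0%

For Y = 5X:
If X → X(1 + 0.07)
Then Y → Y · (1 + 0.07)^1
     = Y · 1.0700

Percentage change = ((1 + 0.07)^1 − 1) × 100% = 7.0%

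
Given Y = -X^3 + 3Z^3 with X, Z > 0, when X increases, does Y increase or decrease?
Y decreases

Taking the partial derivative:
∂Y/∂X = -3X^2

∂Y/∂X = -3X^2 < 0 (assuming positive values)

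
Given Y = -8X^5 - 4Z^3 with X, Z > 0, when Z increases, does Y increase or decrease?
Y decreases

Taking the partial derivative:
∂Y/∂Z = -12Z^2

∂Y/∂Z = -12Z^2 < 0 (assuming positive values)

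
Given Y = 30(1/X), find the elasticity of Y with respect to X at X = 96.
Elasticity = -1

Elasticity = (dY/dX) · (X/Y)

dY/dX = -30/X²
At X = 96: dY/dX = -5/1536, Y = 5/16

Elasticity = (-5/1536) · (96 / (5/16)) = -1

Interpretation: for a small percentage change in X, the percentage change in Y is approximately -1.00 times as large.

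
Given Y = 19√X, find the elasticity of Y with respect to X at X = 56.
Elasticity = 1/2

Elasticity = (dY/dX) · (X/Y)

dY/dX = 19/(2·√X)
At X = 56: dY/dX = 19·√14/56, Y = 38·√14

Elasticity = (19·√14/56) · (56 / (38·√14)) = 1/2

Interpretation: for a small percentage change in X, the percentage change in Y is approximately 0.50 times as large.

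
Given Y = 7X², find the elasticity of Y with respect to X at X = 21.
Elasticity = 2

Elasticity = (dY/dX) · (X/Y)

dY/dX = 14·X
At X = 21: dY/dX = 294, Y = 3087

Elasticity = 294 · (21 / 3087) = 2

Interpretation: for a small percentage change in X, the percentage change in Y is approximately 2.00 times as large.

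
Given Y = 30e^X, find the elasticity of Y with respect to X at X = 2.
Elasticity = 2

Elasticity = (dY/dX) · (X/Y)

dY/dX = 30·e^X
At X = 2: dY/dX = 30·e^2, Y = 30·e^2

Elasticity = (30·e^2) · (2 / (30·e^2)) = 2

Interpretation: for a small percentage change in X, the percentage change in Y is approximately 2.00 times as large.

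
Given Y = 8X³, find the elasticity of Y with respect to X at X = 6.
Elasticity = 3

Elasticity = (dY/dX) · (X/Y)

dY/dX = 24·X²
At X = 6: dY/dX = 864, Y = 1728

Elasticity = 864 · (6 / 1728) = 3

Interpretation: for a small percentage change in X, the percentage change in Y is approximately 3.00 times as large.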